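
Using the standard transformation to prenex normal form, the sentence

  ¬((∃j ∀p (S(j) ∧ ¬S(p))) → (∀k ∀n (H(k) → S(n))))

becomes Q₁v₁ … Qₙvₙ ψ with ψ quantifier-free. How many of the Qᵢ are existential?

3

First replace A → B with ¬A ∨ B.
  ¬(¬(∃j ∀p (S(j) ∧ ¬S(p))) ∨ (∀k ∀n (¬H(k) ∨ S(n))))
Move each ¬ inward, flipping quantifiers it crosses:
  (∃j ∀p (S(j) ∧ ¬S(p))) ∧ (∃k ∃n (H(k) ∧ ¬S(n)))
Pull the quantifiers to the front (each side's bound variable is not free in the other side):
  ∃j ∀p ∃k ∃n (S(j) ∧ ¬S(p) ∧ H(k) ∧ ¬S(n))
The prefix is ∃j ∀p ∃k ∃n: 1 universal, 3 existential.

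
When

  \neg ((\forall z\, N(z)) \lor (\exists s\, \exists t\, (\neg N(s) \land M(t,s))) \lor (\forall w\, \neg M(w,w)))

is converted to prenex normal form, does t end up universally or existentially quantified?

universal

Move each ¬ inward, flipping quantifiers it crosses:
  (\exists z\, \neg N(z)) \land (\forall s\, \forall t\, (N(s) \lor \neg M(t,s))) \land (\exists w\, M(w,w))
All bound variables are already distinct, so no renaming is needed.
Pull the quantifiers to the front (each side's bound variable is not free in the other side):
  \exists z\, \forall s\, \forall t\, \exists w\, (\neg N(z) \land (N(s) \lor \neg M(t,s)) \land M(w,w))
The quantifier \exists t sits under an odd number of negations, so it flips to \forall t.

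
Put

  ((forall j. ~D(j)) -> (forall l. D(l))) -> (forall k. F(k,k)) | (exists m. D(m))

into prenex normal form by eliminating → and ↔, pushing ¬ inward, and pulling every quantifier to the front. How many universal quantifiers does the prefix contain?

2

First replace A → B with ¬A ∨ B.
  ~(~(forall j. ~D(j)) | (forall l. D(l))) | (forall k. F(k,k)) | (exists m. D(m))
Drive negations inward (¬∀x A ≡ ∃x ¬A, ¬∃x A ≡ ∀x ¬A, De Morgan for ∧/∨):
  (forall j. ~D(j)) & (exists l. ~D(l)) | (forall k. F(k,k)) | (exists m. D(m))
All bound variables are already distinct, so no renaming is needed.
Extract every quantifier outward, since the variables are now distinct and don't occur free across branches:
  forall j. exists l. forall k. exists m. (~D(j) & ~D(l) | F(k,k) | D(m))
The prefix is forall j exists l forall k exists m: 2 universal, 2 existential.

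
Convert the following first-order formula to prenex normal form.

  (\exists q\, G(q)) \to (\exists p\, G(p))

First replace A → B with ¬A ∨ B.
  \neg (\exists q\, G(q)) \lor (\exists p\, G(p))
Move each ¬ inward, flipping quantifiers it crosses:
  (\forall q\, \neg G(q)) \lor (\exists p\, G(p))
Finally move all quantifiers to the prefix:
  \forall q\, \exists p\, (\neg G(q) \lor G(p))

\forall q\, \exists p\, (\neg G(q) \lor G(p))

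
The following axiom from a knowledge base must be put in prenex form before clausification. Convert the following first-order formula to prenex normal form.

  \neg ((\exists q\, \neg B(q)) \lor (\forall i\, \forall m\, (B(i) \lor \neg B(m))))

Push ¬ through the quantifiers and connectives to reach negation normal form:
  (\forall q\, B(q)) \land (\exists i\, \exists m\, (\neg B(i) \land B(m)))
All bound variables are already distinct, so no renaming is needed.
Finally move all quantifiers to the prefix:
  \forall q\, \exists i\, \exists m\, (B(q) \land \neg B(i) \land B(m))

\forall q\, \exists i\, \exists m\, (B(q) \land \neg B(i) \land B(m))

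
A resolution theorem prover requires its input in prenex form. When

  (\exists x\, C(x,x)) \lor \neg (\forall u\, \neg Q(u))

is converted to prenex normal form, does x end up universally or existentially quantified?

Move each ¬ inward, flipping quantifiers it crosses:
  (\exists x\, C(x,x)) \lor (\exists u\, Q(u))
Extract every quantifier outward, since the variables are now distinct and don't occur free across branches:
  \exists x\, \exists u\, (C(x,x) \lor Q(u))
The quantifier \exists x sits under an even number of negations, so it remains existential.

existential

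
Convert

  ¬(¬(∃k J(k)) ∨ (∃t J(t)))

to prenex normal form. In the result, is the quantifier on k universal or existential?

Move each ¬ inward, flipping quantifiers it crosses:
  (∃k J(k)) ∧ (∀t ¬J(t))
Pull the quantifiers to the front (each side's bound variable is not free in the other side):
  ∃k ∀t (J(k) ∧ ¬J(t))
The quantifier ∃k sits under an even number of negations, so it remains existential.

existential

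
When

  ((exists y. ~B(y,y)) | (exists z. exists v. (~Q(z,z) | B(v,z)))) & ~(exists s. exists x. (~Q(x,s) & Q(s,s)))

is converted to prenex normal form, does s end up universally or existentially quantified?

Push ¬ through the quantifiers and connectives to reach negation normal form:
  ((exists y. ~B(y,y)) | (exists z. exists v. (~Q(z,z) | B(v,z)))) & (forall s. forall x. (Q(x,s) | ~Q(s,s)))
All bound variables are already distinct, so no renaming is needed.
Finally move all quantifiers to the prefix:
  exists y. exists z. exists v. forall s. forall x. ((~B(y,y) | ~Q(z,z) | B(v,z)) & (Q(x,s) | ~Q(s,s)))
The quantifier exists s sits under an odd number of negations, so it flips to forall s.

universal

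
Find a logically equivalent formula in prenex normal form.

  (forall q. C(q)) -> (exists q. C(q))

exists q. exists p. (~C(q) | C(p))

Eliminate → and ↔ using ¬ and ∨.
  ~(forall q. C(q)) | (exists q. C(q))
Move each ¬ inward, flipping quantifiers it crosses:
  (exists q. ~C(q)) | (exists q. C(q))
Give each quantifier a distinct variable: q↦p.
  (exists q. ~C(q)) | (exists p. C(p))
Extract every quantifier outward, since the variables are now distinct and don't occur free across branches:
  exists q. exists p. (~C(q) | C(p))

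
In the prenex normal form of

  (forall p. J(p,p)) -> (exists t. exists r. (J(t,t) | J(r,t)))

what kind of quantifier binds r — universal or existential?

existential

Eliminate → and ↔ using ¬ and ∨.
  ~(forall p. J(p,p)) | (exists t. exists r. (J(t,t) | J(r,t)))
Drive negations inward (¬∀x A ≡ ∃x ¬A, ¬∃x A ≡ ∀x ¬A, De Morgan for ∧/∨):
  (exists p. ~J(p,p)) | (exists t. exists r. (J(t,t) | J(r,t)))
All bound variables are already distinct, so no renaming is needed.
Extract every quantifier outward, since the variables are now distinct and don't occur free across branches:
  exists p. exists t. exists r. (~J(p,p) | J(t,t) | J(r,t))
The quantifier exists r sits under an even number of negations (counting the antecedent side of each →), so it remains existential.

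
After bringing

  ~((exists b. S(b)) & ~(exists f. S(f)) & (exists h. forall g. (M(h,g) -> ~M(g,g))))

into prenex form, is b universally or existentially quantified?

First replace A → B with ¬A ∨ B.
  ~((exists b. S(b)) & ~(exists f. S(f)) & (exists h. forall g. (~M(h,g) | ~M(g,g))))
Drive negations inward (¬∀x A ≡ ∃x ¬A, ¬∃x A ≡ ∀x ¬A, De Morgan for ∧/∨):
  (forall b. ~S(b)) | (exists f. S(f)) | (forall h. exists g. (M(h,g) & M(g,g)))
All bound variables are already distinct, so no renaming is needed.
Finally move all quantifiers to the prefix:
  forall b. exists f. forall h. exists g. (~S(b) | S(f) | M(h,g) & M(g,g))
The quantifier exists b sits under an odd number of negations (counting the antecedent side of each →), so it flips to forall b.

universal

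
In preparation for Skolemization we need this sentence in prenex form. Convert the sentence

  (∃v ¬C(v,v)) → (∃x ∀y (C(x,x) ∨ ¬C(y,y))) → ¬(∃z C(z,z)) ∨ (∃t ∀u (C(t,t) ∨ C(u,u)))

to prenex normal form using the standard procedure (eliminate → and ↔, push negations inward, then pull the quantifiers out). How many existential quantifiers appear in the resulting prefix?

2

Rewrite implications/biconditionals: A → B as ¬A ∨ B.
  ¬(∃v ¬C(v,v)) ∨ ¬(∃x ∀y (C(x,x) ∨ ¬C(y,y))) ∨ ¬(∃z C(z,z)) ∨ (∃t ∀u (C(t,t) ∨ C(u,u)))
Move each ¬ inward, flipping quantifiers it crosses:
  (∀v C(v,v)) ∨ (∀x ∃y (¬C(x,x) ∧ C(y,y))) ∨ (∀z ¬C(z,z)) ∨ (∃t ∀u (C(t,t) ∨ C(u,u)))
Extract every quantifier outward, since the variables are now distinct and don't occur free across branches:
  ∀v ∀x ∃y ∀z ∃t ∀u (C(v,v) ∨ ¬C(x,x) ∧ C(y,y) ∨ ¬C(z,z) ∨ C(t,t) ∨ C(u,u))
The prefix is ∀v ∀x ∃y ∀z ∃t ∀u: 4 universal, 2 existential.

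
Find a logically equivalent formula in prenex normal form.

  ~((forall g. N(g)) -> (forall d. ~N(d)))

forall g. exists d. (N(g) & N(d))

Eliminate → and ↔ using ¬ and ∨.
  ~(~(forall g. N(g)) | (forall d. ~N(d)))
Move each ¬ inward, flipping quantifiers it crosses:
  (forall g. N(g)) & (exists d. N(d))
All bound variables are already distinct, so no renaming is needed.
Extract every quantifier outward, since the variables are now distinct and don't occur free across branches:
  forall g. exists d. (N(g) & N(d))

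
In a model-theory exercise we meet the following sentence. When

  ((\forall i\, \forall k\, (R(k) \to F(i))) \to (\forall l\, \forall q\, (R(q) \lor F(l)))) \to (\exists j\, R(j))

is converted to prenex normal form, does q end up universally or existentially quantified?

First replace A → B with ¬A ∨ B.
  \neg (\neg (\forall i\, \forall k\, (\neg R(k) \lor F(i))) \lor (\forall l\, \forall q\, (R(q) \lor F(l)))) \lor (\exists j\, R(j))
Move each ¬ inward, flipping quantifiers it crosses:
  (\forall i\, \forall k\, (\neg R(k) \lor F(i))) \land (\exists l\, \exists q\, (\neg R(q) \land \neg F(l))) \lor (\exists j\, R(j))
All bound variables are already distinct, so no renaming is needed.
Extract every quantifier outward, since the variables are now distinct and don't occur free across branches:
  \forall i\, \forall k\, \exists l\, \exists q\, \exists j\, ((\neg R(k) \lor F(i)) \land \neg R(q) \land \neg F(l) \lor R(j))
The quantifier \forall q sits under an odd number of negations (counting the antecedent side of each →), so it flips to \exists q.

existential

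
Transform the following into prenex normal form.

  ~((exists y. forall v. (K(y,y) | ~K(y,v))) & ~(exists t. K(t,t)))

forall y. exists v. exists t. (~K(y,y) & K(y,v) | K(t,t))

Drive negations inward (¬∀x A ≡ ∃x ¬A, ¬∃x A ≡ ∀x ¬A, De Morgan for ∧/∨):
  (forall y. exists v. (~K(y,y) & K(y,v))) | (exists t. K(t,t))
All bound variables are already distinct, so no renaming is needed.
Extract every quantifier outward, since the variables are now distinct and don't occur free across branches:
  forall y. exists v. exists t. (~K(y,y) & K(y,v) | K(t,t))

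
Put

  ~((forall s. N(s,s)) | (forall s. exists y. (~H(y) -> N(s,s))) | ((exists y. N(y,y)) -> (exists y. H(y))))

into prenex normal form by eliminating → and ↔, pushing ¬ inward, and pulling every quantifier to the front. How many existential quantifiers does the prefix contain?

Rewrite implications/biconditionals: A → B as ¬A ∨ B.
  ~((forall s. N(s,s)) | (forall s. exists y. (~~H(y) | N(s,s))) | ~(exists y. N(y,y)) | (exists y. H(y)))
Push ¬ through the quantifiers and connectives to reach negation normal form:
  (exists s. ~N(s,s)) & (exists s. forall y. (~H(y) & ~N(s,s))) & (exists y. N(y,y)) & (forall y. ~H(y))
Standardize variables apart so no two quantifiers bind the same name: s↦p, y↦u, y↦y1.
  (exists s. ~N(s,s)) & (exists p. forall y. (~H(y) & ~N(p,p))) & (exists u. N(u,u)) & (forall y1. ~H(y1))
Finally move all quantifiers to the prefix:
  exists s. exists p. forall y. exists u. forall y1. (~N(s,s) & ~H(y) & ~N(p,p) & N(u,u) & ~H(y1))
The prefix is exists s exists p forall y exists u forall y1: 2 universal, 3 existential.

3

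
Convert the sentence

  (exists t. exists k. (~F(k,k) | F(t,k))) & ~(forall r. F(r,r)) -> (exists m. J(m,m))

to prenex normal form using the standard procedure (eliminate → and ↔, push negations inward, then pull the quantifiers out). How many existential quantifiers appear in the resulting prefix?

1

Eliminate → and ↔ using ¬ and ∨.
  ~((exists t. exists k. (~F(k,k) | F(t,k))) & ~(forall r. F(r,r))) | (exists m. J(m,m))
Drive negations inward (¬∀x A ≡ ∃x ¬A, ¬∃x A ≡ ∀x ¬A, De Morgan for ∧/∨):
  (forall t. forall k. (F(k,k) & ~F(t,k))) | (forall r. F(r,r)) | (exists m. J(m,m))
All bound variables are already distinct, so no renaming is needed.
Extract every quantifier outward, since the variables are now distinct and don't occur free across branches:
  forall t. forall k. forall r. exists m. (F(k,k) & ~F(t,k) | F(r,r) | J(m,m))
The prefix is forall t forall k forall r exists m: 3 universal, 1 existential.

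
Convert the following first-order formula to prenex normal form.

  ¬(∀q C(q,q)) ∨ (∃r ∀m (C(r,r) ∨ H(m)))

Move each ¬ inward, flipping quantifiers it crosses:
  (∃q ¬C(q,q)) ∨ (∃r ∀m (C(r,r) ∨ H(m)))
All bound variables are already distinct, so no renaming is needed.
Pull the quantifiers to the front (each side's bound variable is not free in the other side):
  ∃q ∃r ∀m (¬C(q,q) ∨ C(r,r) ∨ H(m))

∃q ∃r ∀m (¬C(q,q) ∨ C(r,r) ∨ H(m))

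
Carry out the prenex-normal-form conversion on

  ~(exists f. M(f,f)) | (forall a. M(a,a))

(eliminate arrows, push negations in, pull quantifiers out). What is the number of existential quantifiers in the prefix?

Push ¬ through the quantifiers and connectives to reach negation normal form:
  (forall f. ~M(f,f)) | (forall a. M(a,a))
All bound variables are already distinct, so no renaming is needed.
Pull the quantifiers to the front (each side's bound variable is not free in the other side):
  forall f. forall a. (~M(f,f) | M(a,a))
The prefix is forall f forall a: 2 universal, 0 existential.

0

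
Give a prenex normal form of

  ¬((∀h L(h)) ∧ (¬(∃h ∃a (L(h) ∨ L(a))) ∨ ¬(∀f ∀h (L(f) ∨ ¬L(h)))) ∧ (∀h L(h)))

Drive negations inward (¬∀x A ≡ ∃x ¬A, ¬∃x A ≡ ∀x ¬A, De Morgan for ∧/∨):
  (∃h ¬L(h)) ∨ (∃h ∃a (L(h) ∨ L(a))) ∧ (∀f ∀h (L(f) ∨ ¬L(h))) ∨ (∃h ¬L(h))
Give each quantifier a distinct variable: h↦p, h↦w1, h↦v.
  (∃h ¬L(h)) ∨ (∃p ∃a (L(p) ∨ L(a))) ∧ (∀f ∀w1 (L(f) ∨ ¬L(w1))) ∨ (∃v ¬L(v))
Extract every quantifier outward, since the variables are now distinct and don't occur free across branches:
  ∃h ∃p ∃a ∀f ∀w1 ∃v (¬L(h) ∨ (L(p) ∨ L(a)) ∧ (L(f) ∨ ¬L(w1)) ∨ ¬L(v))

∃h ∃p ∃a ∀f ∀w1 ∃v (¬L(h) ∨ (L(p) ∨ L(a)) ∧ (L(f) ∨ ¬L(w1)) ∨ ¬L(v))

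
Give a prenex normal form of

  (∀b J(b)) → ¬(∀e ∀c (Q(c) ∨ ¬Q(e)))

Eliminate → and ↔ using ¬ and ∨.
  ¬(∀b J(b)) ∨ ¬(∀e ∀c (Q(c) ∨ ¬Q(e)))
Drive negations inward (¬∀x A ≡ ∃x ¬A, ¬∃x A ≡ ∀x ¬A, De Morgan for ∧/∨):
  (∃b ¬J(b)) ∨ (∃e ∃c (¬Q(c) ∧ Q(e)))
Pull the quantifiers to the front (each side's bound variable is not free in the other side):
  ∃b ∃e ∃c (¬J(b) ∨ ¬Q(c) ∧ Q(e))

∃b ∃e ∃c (¬J(b) ∨ ¬Q(c) ∧ Q(e))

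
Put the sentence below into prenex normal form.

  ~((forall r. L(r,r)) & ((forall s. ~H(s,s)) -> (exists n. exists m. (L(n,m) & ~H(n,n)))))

First replace A → B with ¬A ∨ B.
  ~((forall r. L(r,r)) & (~(forall s. ~H(s,s)) | (exists n. exists m. (L(n,m) & ~H(n,n)))))
Drive negations inward (¬∀x A ≡ ∃x ¬A, ¬∃x A ≡ ∀x ¬A, De Morgan for ∧/∨):
  (exists r. ~L(r,r)) | (forall s. ~H(s,s)) & (forall n. forall m. (~L(n,m) | H(n,n)))
Finally move all quantifiers to the prefix:
  exists r. forall s. forall n. forall m. (~L(r,r) | ~H(s,s) & (~L(n,m) | H(n,n)))

exists r. forall s. forall n. forall m. (~L(r,r) | ~H(s,s) & (~L(n,m) | H(n,n)))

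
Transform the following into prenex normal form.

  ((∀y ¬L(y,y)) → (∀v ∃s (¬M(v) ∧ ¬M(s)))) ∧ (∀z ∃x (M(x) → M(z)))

Rewrite implications/biconditionals: A → B as ¬A ∨ B.
  (¬(∀y ¬L(y,y)) ∨ (∀v ∃s (¬M(v) ∧ ¬M(s)))) ∧ (∀z ∃x (¬M(x) ∨ M(z)))
Push ¬ through the quantifiers and connectives to reach negation normal form:
  ((∃y L(y,y)) ∨ (∀v ∃s (¬M(v) ∧ ¬M(s)))) ∧ (∀z ∃x (¬M(x) ∨ M(z)))
Extract every quantifier outward, since the variables are now distinct and don't occur free across branches:
  ∃y ∀v ∃s ∀z ∃x ((L(y,y) ∨ ¬M(v) ∧ ¬M(s)) ∧ (¬M(x) ∨ M(z)))

∃y ∀v ∃s ∀z ∃x ((L(y,y) ∨ ¬M(v) ∧ ¬M(s)) ∧ (¬M(x) ∨ M(z)))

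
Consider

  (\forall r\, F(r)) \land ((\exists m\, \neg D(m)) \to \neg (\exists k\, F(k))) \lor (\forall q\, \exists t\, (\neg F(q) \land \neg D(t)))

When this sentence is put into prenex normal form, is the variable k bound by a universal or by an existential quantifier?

universal

First replace A → B with ¬A ∨ B.
  (\forall r\, F(r)) \land (\neg (\exists m\, \neg D(m)) \lor \neg (\exists k\, F(k))) \lor (\forall q\, \exists t\, (\neg F(q) \land \neg D(t)))
Push ¬ through the quantifiers and connectives to reach negation normal form:
  (\forall r\, F(r)) \land ((\forall m\, D(m)) \lor (\forall k\, \neg F(k))) \lor (\forall q\, \exists t\, (\neg F(q) \land \neg D(t)))
Finally move all quantifiers to the prefix:
  \forall r\, \forall m\, \forall k\, \forall q\, \exists t\, (F(r) \land (D(m) \lor \neg F(k)) \lor \neg F(q) \land \neg D(t))
The quantifier \exists k sits under an odd number of negations (counting the antecedent side of each →), so it flips to \forall k.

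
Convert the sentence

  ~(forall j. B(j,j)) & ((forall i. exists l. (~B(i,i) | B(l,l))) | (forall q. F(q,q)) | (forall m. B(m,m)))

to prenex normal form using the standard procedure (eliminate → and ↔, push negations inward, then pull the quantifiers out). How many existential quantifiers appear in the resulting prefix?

2

Push ¬ through the quantifiers and connectives to reach negation normal form:
  (exists j. ~B(j,j)) & ((forall i. exists l. (~B(i,i) | B(l,l))) | (forall q. F(q,q)) | (forall m. B(m,m)))
Finally move all quantifiers to the prefix:
  exists j. forall i. exists l. forall q. forall m. (~B(j,j) & (~B(i,i) | B(l,l) | F(q,q) | B(m,m)))
The prefix is exists j forall i exists l forall q forall m: 3 universal, 2 existential.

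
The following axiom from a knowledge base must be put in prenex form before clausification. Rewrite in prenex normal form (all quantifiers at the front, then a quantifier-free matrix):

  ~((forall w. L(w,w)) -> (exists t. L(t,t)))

Rewrite implications/biconditionals: A → B as ¬A ∨ B.
  ~(~(forall w. L(w,w)) | (exists t. L(t,t)))
Push ¬ through the quantifiers and connectives to reach negation normal form:
  (forall w. L(w,w)) & (forall t. ~L(t,t))
All bound variables are already distinct, so no renaming is needed.
Finally move all quantifiers to the prefix:
  forall w. forall t. (L(w,w) & ~L(t,t))

forall w. forall t. (L(w,w) & ~L(t,t))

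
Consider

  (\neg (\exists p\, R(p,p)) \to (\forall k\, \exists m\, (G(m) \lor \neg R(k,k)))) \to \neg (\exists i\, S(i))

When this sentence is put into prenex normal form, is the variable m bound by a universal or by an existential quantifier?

Rewrite implications/biconditionals: A → B as ¬A ∨ B.
  \neg (\neg \neg (\exists p\, R(p,p)) \lor (\forall k\, \exists m\, (G(m) \lor \neg R(k,k)))) \lor \neg (\exists i\, S(i))
Push ¬ through the quantifiers and connectives to reach negation normal form:
  (\forall p\, \neg R(p,p)) \land (\exists k\, \forall m\, (\neg G(m) \land R(k,k))) \lor (\forall i\, \neg S(i))
All bound variables are already distinct, so no renaming is needed.
Finally move all quantifiers to the prefix:
  \forall p\, \exists k\, \forall m\, \forall i\, (\neg R(p,p) \land \neg G(m) \land R(k,k) \lor \neg S(i))
The quantifier \exists m sits under an odd number of negations (counting the antecedent side of each →), so it flips to \forall m.

universal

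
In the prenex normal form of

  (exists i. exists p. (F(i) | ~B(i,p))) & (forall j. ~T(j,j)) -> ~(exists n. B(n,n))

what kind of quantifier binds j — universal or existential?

First replace A → B with ¬A ∨ B.
  ~((exists i. exists p. (F(i) | ~B(i,p))) & (forall j. ~T(j,j))) | ~(exists n. B(n,n))
Push ¬ through the quantifiers and connectives to reach negation normal form:
  (forall i. forall p. (~F(i) & B(i,p))) | (exists j. T(j,j)) | (forall n. ~B(n,n))
All bound variables are already distinct, so no renaming is needed.
Pull the quantifiers to the front (each side's bound variable is not free in the other side):
  forall i. forall p. exists j. forall n. (~F(i) & B(i,p) | T(j,j) | ~B(n,n))
The quantifier forall j sits under an odd number of negations (counting the antecedent side of each →), so it flips to exists j.

existential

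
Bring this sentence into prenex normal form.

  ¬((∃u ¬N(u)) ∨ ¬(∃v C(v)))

∀u ∃v (N(u) ∧ C(v))

Drive negations inward (¬∀x A ≡ ∃x ¬A, ¬∃x A ≡ ∀x ¬A, De Morgan for ∧/∨):
  (∀u N(u)) ∧ (∃v C(v))
All bound variables are already distinct, so no renaming is needed.
Pull the quantifiers to the front (each side's bound variable is not free in the other side):
  ∀u ∃v (N(u) ∧ C(v))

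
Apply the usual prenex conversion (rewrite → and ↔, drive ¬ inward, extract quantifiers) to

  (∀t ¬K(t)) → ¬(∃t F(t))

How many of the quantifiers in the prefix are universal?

1

Eliminate → and ↔ using ¬ and ∨.
  ¬(∀t ¬K(t)) ∨ ¬(∃t F(t))
Drive negations inward (¬∀x A ≡ ∃x ¬A, ¬∃x A ≡ ∀x ¬A, De Morgan for ∧/∨):
  (∃t K(t)) ∨ (∀t ¬F(t))
Give each quantifier a distinct variable: t↦x1.
  (∃t K(t)) ∨ (∀x1 ¬F(x1))
Pull the quantifiers to the front (each side's bound variable is not free in the other side):
  ∃t ∀x1 (K(t) ∨ ¬F(x1))
The prefix is ∃t ∀x1: 1 universal, 1 existential.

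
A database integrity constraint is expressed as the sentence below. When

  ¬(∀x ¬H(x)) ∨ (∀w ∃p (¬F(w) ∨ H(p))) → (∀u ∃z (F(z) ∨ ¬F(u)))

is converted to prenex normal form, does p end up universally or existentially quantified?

Rewrite implications/biconditionals: A → B as ¬A ∨ B.
  ¬(¬(∀x ¬H(x)) ∨ (∀w ∃p (¬F(w) ∨ H(p)))) ∨ (∀u ∃z (F(z) ∨ ¬F(u)))
Move each ¬ inward, flipping quantifiers it crosses:
  (∀x ¬H(x)) ∧ (∃w ∀p (F(w) ∧ ¬H(p))) ∨ (∀u ∃z (F(z) ∨ ¬F(u)))
All bound variables are already distinct, so no renaming is needed.
Extract every quantifier outward, since the variables are now distinct and don't occur free across branches:
  ∀x ∃w ∀p ∀u ∃z (¬H(x) ∧ F(w) ∧ ¬H(p) ∨ F(z) ∨ ¬F(u))
The quantifier ∃p sits under an odd number of negations (counting the antecedent side of each →), so it flips to ∀p.

universal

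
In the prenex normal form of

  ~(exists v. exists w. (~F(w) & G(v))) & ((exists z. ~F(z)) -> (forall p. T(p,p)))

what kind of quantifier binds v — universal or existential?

First replace A → B with ¬A ∨ B.
  ~(exists v. exists w. (~F(w) & G(v))) & (~(exists z. ~F(z)) | (forall p. T(p,p)))
Push ¬ through the quantifiers and connectives to reach negation normal form:
  (forall v. forall w. (F(w) | ~G(v))) & ((forall z. F(z)) | (forall p. T(p,p)))
All bound variables are already distinct, so no renaming is needed.
Finally move all quantifiers to the prefix:
  forall v. forall w. forall z. forall p. ((F(w) | ~G(v)) & (F(z) | T(p,p)))
The quantifier exists v sits under an odd number of negations (counting the antecedent side of each →), so it flips to forall v.

universal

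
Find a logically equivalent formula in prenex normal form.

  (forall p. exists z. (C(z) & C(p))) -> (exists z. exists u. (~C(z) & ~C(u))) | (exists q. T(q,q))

exists p. forall z. exists v. exists u. exists q. (~C(z) | ~C(p) | ~C(v) & ~C(u) | T(q,q))

Eliminate → and ↔ using ¬ and ∨.
  ~(forall p. exists z. (C(z) & C(p))) | (exists z. exists u. (~C(z) & ~C(u))) | (exists q. T(q,q))
Drive negations inward (¬∀x A ≡ ∃x ¬A, ¬∃x A ≡ ∀x ¬A, De Morgan for ∧/∨):
  (exists p. forall z. (~C(z) | ~C(p))) | (exists z. exists u. (~C(z) & ~C(u))) | (exists q. T(q,q))
Rename bound variables to avoid capture: z↦v.
  (exists p. forall z. (~C(z) | ~C(p))) | (exists v. exists u. (~C(v) & ~C(u))) | (exists q. T(q,q))
Finally move all quantifiers to the prefix:
  exists p. forall z. exists v. exists u. exists q. (~C(z) | ~C(p) | ~C(v) & ~C(u) | T(q,q))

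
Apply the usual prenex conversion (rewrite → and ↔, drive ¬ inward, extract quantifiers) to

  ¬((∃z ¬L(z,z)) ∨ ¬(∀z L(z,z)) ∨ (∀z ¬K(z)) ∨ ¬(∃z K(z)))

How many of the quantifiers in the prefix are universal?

2

Drive negations inward (¬∀x A ≡ ∃x ¬A, ¬∃x A ≡ ∀x ¬A, De Morgan for ∧/∨):
  (∀z L(z,z)) ∧ (∀z L(z,z)) ∧ (∃z K(z)) ∧ (∃z K(z))
Rename bound variables to avoid capture: z↦w1, z↦y1, z↦u1.
  (∀z L(z,z)) ∧ (∀w1 L(w1,w1)) ∧ (∃y1 K(y1)) ∧ (∃u1 K(u1))
Finally move all quantifiers to the prefix:
  ∀z ∀w1 ∃y1 ∃u1 (L(z,z) ∧ L(w1,w1) ∧ K(y1) ∧ K(u1))
The prefix is ∀z ∀w1 ∃y1 ∃u1: 2 universal, 2 existential.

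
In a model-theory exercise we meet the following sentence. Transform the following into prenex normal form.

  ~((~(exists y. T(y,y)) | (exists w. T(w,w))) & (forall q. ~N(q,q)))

Drive negations inward (¬∀x A ≡ ∃x ¬A, ¬∃x A ≡ ∀x ¬A, De Morgan for ∧/∨):
  (exists y. T(y,y)) & (forall w. ~T(w,w)) | (exists q. N(q,q))
All bound variables are already distinct, so no renaming is needed.
Finally move all quantifiers to the prefix:
  exists y. forall w. exists q. (T(y,y) & ~T(w,w) | N(q,q))

exists y. forall w. exists q. (T(y,y) & ~T(w,w) | N(q,q))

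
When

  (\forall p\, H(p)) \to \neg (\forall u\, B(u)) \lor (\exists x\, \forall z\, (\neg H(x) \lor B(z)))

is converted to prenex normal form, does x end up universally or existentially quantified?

Eliminate → and ↔ using ¬ and ∨.
  \neg (\forall p\, H(p)) \lor \neg (\forall u\, B(u)) \lor (\exists x\, \forall z\, (\neg H(x) \lor B(z)))
Push ¬ through the quantifiers and connectives to reach negation normal form:
  (\exists p\, \neg H(p)) \lor (\exists u\, \neg B(u)) \lor (\exists x\, \forall z\, (\neg H(x) \lor B(z)))
Pull the quantifiers to the front (each side's bound variable is not free in the other side):
  \exists p\, \exists u\, \exists x\, \forall z\, (\neg H(p) \lor \neg B(u) \lor \neg H(x) \lor B(z))
The quantifier \exists x sits under an even number of negations (counting the antecedent side of each →), so it remains existential.

existential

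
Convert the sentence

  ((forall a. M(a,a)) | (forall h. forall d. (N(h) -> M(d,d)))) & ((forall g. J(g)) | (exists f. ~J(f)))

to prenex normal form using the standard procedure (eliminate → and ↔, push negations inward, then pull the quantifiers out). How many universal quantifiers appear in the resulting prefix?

4

Eliminate → and ↔ using ¬ and ∨.
  ((forall a. M(a,a)) | (forall h. forall d. (~N(h) | M(d,d)))) & ((forall g. J(g)) | (exists f. ~J(f)))
All bound variables are already distinct, so no renaming is needed.
Finally move all quantifiers to the prefix:
  forall a. forall h. forall d. forall g. exists f. ((M(a,a) | ~N(h) | M(d,d)) & (J(g) | ~J(f)))
The prefix is forall a forall h forall d forall g exists f: 4 universal, 1 existential.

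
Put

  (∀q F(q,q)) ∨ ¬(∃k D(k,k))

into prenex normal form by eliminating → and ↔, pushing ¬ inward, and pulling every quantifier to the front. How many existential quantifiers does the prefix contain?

Drive negations inward (¬∀x A ≡ ∃x ¬A, ¬∃x A ≡ ∀x ¬A, De Morgan for ∧/∨):
  (∀q F(q,q)) ∨ (∀k ¬D(k,k))
All bound variables are already distinct, so no renaming is needed.
Extract every quantifier outward, since the variables are now distinct and don't occur free across branches:
  ∀q ∀k (F(q,q) ∨ ¬D(k,k))
The prefix is ∀q ∀k: 2 universal, 0 existential.

0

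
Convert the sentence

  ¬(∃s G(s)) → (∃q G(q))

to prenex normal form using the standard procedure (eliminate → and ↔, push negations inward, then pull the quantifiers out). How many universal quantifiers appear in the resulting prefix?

Eliminate → and ↔ using ¬ and ∨.
  ¬¬(∃s G(s)) ∨ (∃q G(q))
Push ¬ through the quantifiers and connectives to reach negation normal form:
  (∃s G(s)) ∨ (∃q G(q))
Pull the quantifiers to the front (each side's bound variable is not free in the other side):
  ∃s ∃q (G(s) ∨ G(q))
The prefix is ∃s ∃q: 0 universal, 2 existential.

0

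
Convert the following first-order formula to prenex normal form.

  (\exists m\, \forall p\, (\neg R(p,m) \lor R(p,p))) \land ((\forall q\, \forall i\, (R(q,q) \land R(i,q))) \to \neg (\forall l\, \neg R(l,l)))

Eliminate → and ↔ using ¬ and ∨.
  (\exists m\, \forall p\, (\neg R(p,m) \lor R(p,p))) \land (\neg (\forall q\, \forall i\, (R(q,q) \land R(i,q))) \lor \neg (\forall l\, \neg R(l,l)))
Drive negations inward (¬∀x A ≡ ∃x ¬A, ¬∃x A ≡ ∀x ¬A, De Morgan for ∧/∨):
  (\exists m\, \forall p\, (\neg R(p,m) \lor R(p,p))) \land ((\exists q\, \exists i\, (\neg R(q,q) \lor \neg R(i,q))) \lor (\exists l\, R(l,l)))
All bound variables are already distinct, so no renaming is needed.
Finally move all quantifiers to the prefix:
  \exists m\, \forall p\, \exists q\, \exists i\, \exists l\, ((\neg R(p,m) \lor R(p,p)) \land (\neg R(q,q) \lor \neg R(i,q) \lor R(l,l)))

\exists m\, \forall p\, \exists q\, \exists i\, \exists l\, ((\neg R(p,m) \lor R(p,p)) \land (\neg R(q,q) \lor \neg R(i,q) \lor R(l,l)))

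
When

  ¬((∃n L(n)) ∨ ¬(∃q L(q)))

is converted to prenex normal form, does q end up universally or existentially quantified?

existential

Move each ¬ inward, flipping quantifiers it crosses:
  (∀n ¬L(n)) ∧ (∃q L(q))
All bound variables are already distinct, so no renaming is needed.
Extract every quantifier outward, since the variables are now distinct and don't occur free across branches:
  ∀n ∃q (¬L(n) ∧ L(q))
The quantifier ∃q sits under an even number of negations, so it remains existential.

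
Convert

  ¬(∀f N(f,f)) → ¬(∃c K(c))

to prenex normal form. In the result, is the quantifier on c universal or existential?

Eliminate → and ↔ using ¬ and ∨.
  ¬¬(∀f N(f,f)) ∨ ¬(∃c K(c))
Push ¬ through the quantifiers and connectives to reach negation normal form:
  (∀f N(f,f)) ∨ (∀c ¬K(c))
All bound variables are already distinct, so no renaming is needed.
Pull the quantifiers to the front (each side's bound variable is not free in the other side):
  ∀f ∀c (N(f,f) ∨ ¬K(c))
The quantifier ∃c sits under an odd number of negations (counting the antecedent side of each →), so it flips to ∀c.

universal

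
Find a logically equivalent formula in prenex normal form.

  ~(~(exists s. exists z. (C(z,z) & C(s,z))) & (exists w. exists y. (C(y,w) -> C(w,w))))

Eliminate → and ↔ using ¬ and ∨.
  ~(~(exists s. exists z. (C(z,z) & C(s,z))) & (exists w. exists y. (~C(y,w) | C(w,w))))
Move each ¬ inward, flipping quantifiers it crosses:
  (exists s. exists z. (C(z,z) & C(s,z))) | (forall w. forall y. (C(y,w) & ~C(w,w)))
All bound variables are already distinct, so no renaming is needed.
Finally move all quantifiers to the prefix:
  exists s. exists z. forall w. forall y. (C(z,z) & C(s,z) | C(y,w) & ~C(w,w))

exists s. exists z. forall w. forall y. (C(z,z) & C(s,z) | C(y,w) & ~C(w,w))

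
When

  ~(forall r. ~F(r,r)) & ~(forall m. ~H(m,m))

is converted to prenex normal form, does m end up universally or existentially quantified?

existential

Push ¬ through the quantifiers and connectives to reach negation normal form:
  (exists r. F(r,r)) & (exists m. H(m,m))
All bound variables are already distinct, so no renaming is needed.
Extract every quantifier outward, since the variables are now distinct and don't occur free across branches:
  exists r. exists m. (F(r,r) & H(m,m))
The quantifier forall m sits under an odd number of negations, so it flips to exists m.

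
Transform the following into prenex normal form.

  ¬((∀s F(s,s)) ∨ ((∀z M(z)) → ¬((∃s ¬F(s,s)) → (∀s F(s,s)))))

Rewrite implications/biconditionals: A → B as ¬A ∨ B.
  ¬((∀s F(s,s)) ∨ ¬(∀z M(z)) ∨ ¬(¬(∃s ¬F(s,s)) ∨ (∀s F(s,s))))
Push ¬ through the quantifiers and connectives to reach negation normal form:
  (∃s ¬F(s,s)) ∧ (∀z M(z)) ∧ ((∀s F(s,s)) ∨ (∀s F(s,s)))
Give each quantifier a distinct variable: s↦q, s↦u1.
  (∃s ¬F(s,s)) ∧ (∀z M(z)) ∧ ((∀q F(q,q)) ∨ (∀u1 F(u1,u1)))
Pull the quantifiers to the front (each side's bound variable is not free in the other side):
  ∃s ∀z ∀q ∀u1 (¬F(s,s) ∧ M(z) ∧ (F(q,q) ∨ F(u1,u1)))

∃s ∀z ∀q ∀u1 (¬F(s,s) ∧ M(z) ∧ (F(q,q) ∨ F(u1,u1)))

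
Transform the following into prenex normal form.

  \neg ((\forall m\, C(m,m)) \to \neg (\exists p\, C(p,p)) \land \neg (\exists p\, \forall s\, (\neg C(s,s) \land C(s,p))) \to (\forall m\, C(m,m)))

First replace A → B with ¬A ∨ B.
  \neg (\neg (\forall m\, C(m,m)) \lor \neg (\neg (\exists p\, C(p,p)) \land \neg (\exists p\, \forall s\, (\neg C(s,s) \land C(s,p)))) \lor (\forall m\, C(m,m)))
Move each ¬ inward, flipping quantifiers it crosses:
  (\forall m\, C(m,m)) \land (\forall p\, \neg C(p,p)) \land (\forall p\, \exists s\, (C(s,s) \lor \neg C(s,p))) \land (\exists m\, \neg C(m,m))
Give each quantifier a distinct variable: p↦t, m↦a.
  (\forall m\, C(m,m)) \land (\forall p\, \neg C(p,p)) \land (\forall t\, \exists s\, (C(s,s) \lor \neg C(s,t))) \land (\exists a\, \neg C(a,a))
Pull the quantifiers to the front (each side's bound variable is not free in the other side):
  \forall m\, \forall p\, \forall t\, \exists s\, \exists a\, (C(m,m) \land \neg C(p,p) \land (C(s,s) \lor \neg C(s,t)) \land \neg C(a,a))

\forall m\, \forall p\, \forall t\, \exists s\, \exists a\, (C(m,m) \land \neg C(p,p) \land (C(s,s) \lor \neg C(s,t)) \land \neg C(a,a))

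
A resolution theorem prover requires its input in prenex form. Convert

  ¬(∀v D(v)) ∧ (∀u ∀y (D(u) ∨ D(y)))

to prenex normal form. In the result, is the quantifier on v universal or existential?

Move each ¬ inward, flipping quantifiers it crosses:
  (∃v ¬D(v)) ∧ (∀u ∀y (D(u) ∨ D(y)))
All bound variables are already distinct, so no renaming is needed.
Finally move all quantifiers to the prefix:
  ∃v ∀u ∀y (¬D(v) ∧ (D(u) ∨ D(y)))
The quantifier ∀v sits under an odd number of negations, so it flips to ∃v.

existential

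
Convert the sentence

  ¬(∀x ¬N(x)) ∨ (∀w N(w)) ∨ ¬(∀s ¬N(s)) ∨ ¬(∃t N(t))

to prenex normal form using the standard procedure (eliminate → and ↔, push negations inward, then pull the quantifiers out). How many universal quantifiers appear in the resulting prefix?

2

Push ¬ through the quantifiers and connectives to reach negation normal form:
  (∃x N(x)) ∨ (∀w N(w)) ∨ (∃s N(s)) ∨ (∀t ¬N(t))
Finally move all quantifiers to the prefix:
  ∃x ∀w ∃s ∀t (N(x) ∨ N(w) ∨ N(s) ∨ ¬N(t))
The prefix is ∃x ∀w ∃s ∀t: 2 universal, 2 existential.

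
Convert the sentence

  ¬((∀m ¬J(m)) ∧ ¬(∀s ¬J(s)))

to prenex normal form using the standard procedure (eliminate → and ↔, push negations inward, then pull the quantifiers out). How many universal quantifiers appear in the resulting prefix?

1

Move each ¬ inward, flipping quantifiers it crosses:
  (∃m J(m)) ∨ (∀s ¬J(s))
All bound variables are already distinct, so no renaming is needed.
Pull the quantifiers to the front (each side's bound variable is not free in the other side):
  ∃m ∀s (J(m) ∨ ¬J(s))
The prefix is ∃m ∀s: 1 universal, 1 existential.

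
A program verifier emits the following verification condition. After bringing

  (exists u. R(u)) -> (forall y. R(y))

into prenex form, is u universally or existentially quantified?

universal

First replace A → B with ¬A ∨ B.
  ~(exists u. R(u)) | (forall y. R(y))
Push ¬ through the quantifiers and connectives to reach negation normal form:
  (forall u. ~R(u)) | (forall y. R(y))
All bound variables are already distinct, so no renaming is needed.
Finally move all quantifiers to the prefix:
  forall u. forall y. (~R(u) | R(y))
The quantifier exists u sits under an odd number of negations (counting the antecedent side of each →), so it flips to forall u.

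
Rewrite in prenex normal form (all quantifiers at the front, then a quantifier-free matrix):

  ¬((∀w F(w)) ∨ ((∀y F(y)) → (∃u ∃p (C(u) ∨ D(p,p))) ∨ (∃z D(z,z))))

First replace A → B with ¬A ∨ B.
  ¬((∀w F(w)) ∨ ¬(∀y F(y)) ∨ (∃u ∃p (C(u) ∨ D(p,p))) ∨ (∃z D(z,z)))
Drive negations inward (¬∀x A ≡ ∃x ¬A, ¬∃x A ≡ ∀x ¬A, De Morgan for ∧/∨):
  (∃w ¬F(w)) ∧ (∀y F(y)) ∧ (∀u ∀p (¬C(u) ∧ ¬D(p,p))) ∧ (∀z ¬D(z,z))
Pull the quantifiers to the front (each side's bound variable is not free in the other side):
  ∃w ∀y ∀u ∀p ∀z (¬F(w) ∧ F(y) ∧ ¬C(u) ∧ ¬D(p,p) ∧ ¬D(z,z))

∃w ∀y ∀u ∀p ∀z (¬F(w) ∧ F(y) ∧ ¬C(u) ∧ ¬D(p,p) ∧ ¬D(z,z))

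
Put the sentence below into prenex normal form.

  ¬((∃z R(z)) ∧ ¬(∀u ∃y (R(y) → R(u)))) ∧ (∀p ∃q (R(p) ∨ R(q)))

∀z ∀u ∃y ∀p ∃q ((¬R(z) ∨ ¬R(y) ∨ R(u)) ∧ (R(p) ∨ R(q)))

Eliminate → and ↔ using ¬ and ∨.
  ¬((∃z R(z)) ∧ ¬(∀u ∃y (¬R(y) ∨ R(u)))) ∧ (∀p ∃q (R(p) ∨ R(q)))
Drive negations inward (¬∀x A ≡ ∃x ¬A, ¬∃x A ≡ ∀x ¬A, De Morgan for ∧/∨):
  ((∀z ¬R(z)) ∨ (∀u ∃y (¬R(y) ∨ R(u)))) ∧ (∀p ∃q (R(p) ∨ R(q)))
Extract every quantifier outward, since the variables are now distinct and don't occur free across branches:
  ∀z ∀u ∃y ∀p ∃q ((¬R(z) ∨ ¬R(y) ∨ R(u)) ∧ (R(p) ∨ R(q)))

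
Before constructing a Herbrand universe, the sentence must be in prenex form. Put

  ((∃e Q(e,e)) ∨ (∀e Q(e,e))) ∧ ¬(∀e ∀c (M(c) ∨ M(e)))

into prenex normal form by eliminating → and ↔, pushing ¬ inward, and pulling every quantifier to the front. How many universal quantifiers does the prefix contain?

1

Push ¬ through the quantifiers and connectives to reach negation normal form:
  ((∃e Q(e,e)) ∨ (∀e Q(e,e))) ∧ (∃e ∃c (¬M(c) ∧ ¬M(e)))
Give each quantifier a distinct variable: e↦r, e↦q.
  ((∃e Q(e,e)) ∨ (∀r Q(r,r))) ∧ (∃q ∃c (¬M(c) ∧ ¬M(q)))
Pull the quantifiers to the front (each side's bound variable is not free in the other side):
  ∃e ∀r ∃q ∃c ((Q(e,e) ∨ Q(r,r)) ∧ ¬M(c) ∧ ¬M(q))
The prefix is ∃e ∀r ∃q ∃c: 1 universal, 3 existential.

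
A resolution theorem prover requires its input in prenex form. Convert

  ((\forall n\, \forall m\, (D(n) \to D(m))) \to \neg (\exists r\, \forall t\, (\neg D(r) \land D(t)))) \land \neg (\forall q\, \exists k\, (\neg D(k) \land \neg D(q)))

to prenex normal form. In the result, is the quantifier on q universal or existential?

Rewrite implications/biconditionals: A → B as ¬A ∨ B.
  (\neg (\forall n\, \forall m\, (\neg D(n) \lor D(m))) \lor \neg (\exists r\, \forall t\, (\neg D(r) \land D(t)))) \land \neg (\forall q\, \exists k\, (\neg D(k) \land \neg D(q)))
Drive negations inward (¬∀x A ≡ ∃x ¬A, ¬∃x A ≡ ∀x ¬A, De Morgan for ∧/∨):
  ((\exists n\, \exists m\, (D(n) \land \neg D(m))) \lor (\forall r\, \exists t\, (D(r) \lor \neg D(t)))) \land (\exists q\, \forall k\, (D(k) \lor D(q)))
All bound variables are already distinct, so no renaming is needed.
Extract every quantifier outward, since the variables are now distinct and don't occur free across branches:
  \exists n\, \exists m\, \forall r\, \exists t\, \exists q\, \forall k\, ((D(n) \land \neg D(m) \lor D(r) \lor \neg D(t)) \land (D(k) \lor D(q)))
The quantifier \forall q sits under an odd number of negations (counting the antecedent side of each →), so it flips to \exists q.

existential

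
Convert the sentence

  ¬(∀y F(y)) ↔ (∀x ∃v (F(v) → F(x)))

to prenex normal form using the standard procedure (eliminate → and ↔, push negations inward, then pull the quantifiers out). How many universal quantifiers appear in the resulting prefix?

3

First replace A → B with ¬A ∨ B; A ↔ B as (¬A ∨ B) ∧ (¬B ∨ A).
  (¬¬(∀y F(y)) ∨ (∀x ∃v (¬F(v) ∨ F(x)))) ∧ (¬(∀x ∃v (¬F(v) ∨ F(x))) ∨ ¬(∀y F(y)))
Move each ¬ inward, flipping quantifiers it crosses:
  ((∀y F(y)) ∨ (∀x ∃v (¬F(v) ∨ F(x)))) ∧ ((∃x ∀v (F(v) ∧ ¬F(x))) ∨ (∃y ¬F(y)))
Rename bound variables to avoid capture: x↦c, v↦b, y↦z1.
  ((∀y F(y)) ∨ (∀x ∃v (¬F(v) ∨ F(x)))) ∧ ((∃c ∀b (F(b) ∧ ¬F(c))) ∨ (∃z1 ¬F(z1)))
Finally move all quantifiers to the prefix:
  ∀y ∀x ∃v ∃c ∀b ∃z1 ((F(y) ∨ ¬F(v) ∨ F(x)) ∧ (F(b) ∧ ¬F(c) ∨ ¬F(z1)))
The prefix is ∀y ∀x ∃v ∃c ∀b ∃z1: 3 universal, 3 existential.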